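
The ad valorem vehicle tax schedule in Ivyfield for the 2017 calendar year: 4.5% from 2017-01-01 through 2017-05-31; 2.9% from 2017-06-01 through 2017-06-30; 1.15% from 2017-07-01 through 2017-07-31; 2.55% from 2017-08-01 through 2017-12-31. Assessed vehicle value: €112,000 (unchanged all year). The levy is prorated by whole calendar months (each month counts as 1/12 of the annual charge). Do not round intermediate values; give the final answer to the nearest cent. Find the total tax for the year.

2017-01-01 to 2017-05-31: 5 months at 4.5% → €112,000 × 4.5% × 5/12 = €2,100.0000
2017-06-01 to 2017-06-30: 1 month at 2.9% → €112,000 × 2.9% × 1/12 = €270.6667
2017-07-01 to 2017-07-31: 1 month at 1.15% → €112,000 × 1.15% × 1/12 = €107.3333
2017-08-01 to 2017-12-31: 5 months at 2.55% → €112,000 × 2.55% × 5/12 = €1,190.0000
Total = €3,668.0000

€3,668.00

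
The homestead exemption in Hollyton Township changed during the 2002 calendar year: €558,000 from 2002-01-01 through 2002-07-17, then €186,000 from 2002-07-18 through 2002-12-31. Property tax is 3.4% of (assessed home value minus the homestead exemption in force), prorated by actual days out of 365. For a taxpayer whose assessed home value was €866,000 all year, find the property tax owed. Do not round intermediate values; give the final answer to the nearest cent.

2002-01-01 to 2002-07-17: 198 days, exemption €558,000 → (€866,000 − €558,000) × 3.4% × 198/365 = €5,680.7014
2002-07-18 to 2002-12-31: 167 days, exemption €186,000 → (€866,000 − €186,000) × 3.4% × 167/365 = €10,578.1918
Total = €16,258.8932

€16,258.89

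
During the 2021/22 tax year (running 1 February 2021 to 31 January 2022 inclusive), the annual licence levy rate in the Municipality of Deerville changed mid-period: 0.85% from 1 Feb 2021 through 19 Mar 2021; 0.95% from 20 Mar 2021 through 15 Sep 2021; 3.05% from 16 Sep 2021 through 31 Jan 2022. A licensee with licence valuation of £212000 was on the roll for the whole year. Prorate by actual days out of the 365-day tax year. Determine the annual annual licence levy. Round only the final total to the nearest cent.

£3669.92

1 Feb – 19 Mar 2021: 47 days at 0.85% → £212000 × 0.85% × 47/365 = £232.0384
20 Mar – 15 Sep 2021: 180 days at 0.95% → £212000 × 0.95% × 180/365 = £993.2055
16 Sep 2021 – 31 Jan 2022: 138 days at 3.05% → £212000 × 3.05% × 138/365 = £2444.6795
Total = £3669.9233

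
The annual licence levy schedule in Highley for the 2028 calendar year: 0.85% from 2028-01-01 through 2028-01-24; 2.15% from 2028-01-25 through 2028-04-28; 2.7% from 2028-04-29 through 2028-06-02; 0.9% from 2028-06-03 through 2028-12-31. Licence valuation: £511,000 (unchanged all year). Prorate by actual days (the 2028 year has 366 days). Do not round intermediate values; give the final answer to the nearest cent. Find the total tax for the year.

£7,119.79

2028-01-01 to 2028-01-24: 24 days at 0.85% → £511,000 × 0.85% × 24/366 = £284.8197
2028-01-25 to 2028-04-28: 95 days at 2.15% → £511,000 × 2.15% × 95/366 = £2,851.6872
2028-04-29 to 2028-06-02: 35 days at 2.7% → £511,000 × 2.7% × 35/366 = £1,319.3852
2028-06-03 to 2028-12-31: 212 days at 0.9% → £511,000 × 0.9% × 212/366 = £2,663.9016
Total = £7,119.7937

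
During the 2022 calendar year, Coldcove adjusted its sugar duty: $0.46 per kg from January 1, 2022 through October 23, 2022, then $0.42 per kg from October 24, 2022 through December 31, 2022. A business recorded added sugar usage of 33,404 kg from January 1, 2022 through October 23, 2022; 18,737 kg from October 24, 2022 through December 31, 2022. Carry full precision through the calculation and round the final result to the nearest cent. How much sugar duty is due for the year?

$23,235.38

January 1 – October 23, 2022: 33,404 kg at $0.46/kg → $15,365.84
October 24 – December 31, 2022: 18,737 kg at $0.42/kg → $7,869.54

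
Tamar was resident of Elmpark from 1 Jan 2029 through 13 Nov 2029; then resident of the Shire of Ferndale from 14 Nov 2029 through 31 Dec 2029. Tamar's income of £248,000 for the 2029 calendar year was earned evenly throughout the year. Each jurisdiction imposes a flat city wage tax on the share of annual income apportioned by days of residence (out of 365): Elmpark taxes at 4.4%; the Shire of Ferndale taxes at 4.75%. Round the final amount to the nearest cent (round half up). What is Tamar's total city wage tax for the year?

Elmpark, 1 Jan – 13 Nov 2029: 317 days → £248,000 × 4.4% × 317/365 = £9,476.9973
The Shire of Ferndale, 14 Nov – 31 Dec 2029: 48 days → £248,000 × 4.75% × 48/365 = £1,549.1507
Total = £11,026.1479

£11,026.15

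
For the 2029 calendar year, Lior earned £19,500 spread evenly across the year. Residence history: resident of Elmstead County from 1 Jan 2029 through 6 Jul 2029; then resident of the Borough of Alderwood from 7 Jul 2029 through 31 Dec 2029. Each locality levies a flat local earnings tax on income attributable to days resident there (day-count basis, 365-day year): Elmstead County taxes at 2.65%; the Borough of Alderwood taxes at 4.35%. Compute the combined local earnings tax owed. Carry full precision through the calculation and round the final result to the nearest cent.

Elmstead County, 1 Jan – 6 Jul 2029: 187 days → £19,500 × 2.65% × 187/365 = £264.7459
The Borough of Alderwood, 7 Jul – 31 Dec 2029: 178 days → £19,500 × 4.35% × 178/365 = £413.6671
Total = £678.4130

£678.41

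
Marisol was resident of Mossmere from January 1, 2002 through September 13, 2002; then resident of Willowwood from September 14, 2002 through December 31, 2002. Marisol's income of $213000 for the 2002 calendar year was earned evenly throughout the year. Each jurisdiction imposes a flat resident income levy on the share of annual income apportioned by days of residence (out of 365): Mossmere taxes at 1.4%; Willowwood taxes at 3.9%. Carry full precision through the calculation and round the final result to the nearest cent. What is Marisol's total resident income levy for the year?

$4572.21

Mossmere, January 1 – September 13, 2002: 256 days → $213000 × 1.4% × 256/365 = $2091.4849
Willowwood, September 14 – December 31, 2002: 109 days → $213000 × 3.9% × 109/365 = $2480.7205
Total = $4572.2055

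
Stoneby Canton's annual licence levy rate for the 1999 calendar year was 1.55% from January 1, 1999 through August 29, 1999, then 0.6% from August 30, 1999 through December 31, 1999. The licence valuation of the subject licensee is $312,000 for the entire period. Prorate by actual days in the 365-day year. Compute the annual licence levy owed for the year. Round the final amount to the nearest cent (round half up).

$3,829.05

January 1 – August 29, 1999: 241 days at 1.55% → $312,000 × 1.55% × 241/365 = $3,193.0849
August 30 – December 31, 1999: 124 days at 0.6% → $312,000 × 0.6% × 124/365 = $635.9671
Total = $3,829.0521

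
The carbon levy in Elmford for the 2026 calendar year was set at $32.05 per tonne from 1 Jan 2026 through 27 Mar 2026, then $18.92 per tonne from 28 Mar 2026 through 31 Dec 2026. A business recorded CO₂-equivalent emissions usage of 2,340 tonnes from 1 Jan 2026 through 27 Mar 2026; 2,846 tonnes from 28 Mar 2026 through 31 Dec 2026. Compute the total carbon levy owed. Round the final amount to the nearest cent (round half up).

1 Jan – 27 Mar 2026: 2,340 tonnes at $32.05/tonne → $74,997.00
28 Mar – 31 Dec 2026: 2,846 tonnes at $18.92/tonne → $53,846.32

$128,843.32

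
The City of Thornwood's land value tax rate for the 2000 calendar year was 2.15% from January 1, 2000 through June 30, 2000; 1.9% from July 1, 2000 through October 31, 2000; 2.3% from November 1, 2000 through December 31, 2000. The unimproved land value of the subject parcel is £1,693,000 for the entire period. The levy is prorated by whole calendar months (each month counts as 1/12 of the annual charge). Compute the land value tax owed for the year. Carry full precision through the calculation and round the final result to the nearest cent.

£35,411.92

January 1 – June 30, 2000: 6 months at 2.15% → £1,693,000 × 2.15% × 6/12 = £18,199.7500
July 1 – October 31, 2000: 4 months at 1.9% → £1,693,000 × 1.9% × 4/12 = £10,722.3333
November 1 – December 31, 2000: 2 months at 2.3% → £1,693,000 × 2.3% × 2/12 = £6,489.8333
Total = £35,411.9167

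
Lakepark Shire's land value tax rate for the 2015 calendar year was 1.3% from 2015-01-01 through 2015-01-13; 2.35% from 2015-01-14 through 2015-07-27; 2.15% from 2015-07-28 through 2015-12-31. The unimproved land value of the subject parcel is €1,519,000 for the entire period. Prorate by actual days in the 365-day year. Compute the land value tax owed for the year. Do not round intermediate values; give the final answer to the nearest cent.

2015-01-01 to 2015-01-13: 13 days at 1.3% → €1,519,000 × 1.3% × 13/365 = €703.3178
2015-01-14 to 2015-07-27: 195 days at 2.35% → €1,519,000 × 2.35% × 195/365 = €19,070.7329
2015-07-28 to 2015-12-31: 157 days at 2.15% → €1,519,000 × 2.15% × 157/365 = €14,047.6288
Total = €33,821.6795

€33,821.68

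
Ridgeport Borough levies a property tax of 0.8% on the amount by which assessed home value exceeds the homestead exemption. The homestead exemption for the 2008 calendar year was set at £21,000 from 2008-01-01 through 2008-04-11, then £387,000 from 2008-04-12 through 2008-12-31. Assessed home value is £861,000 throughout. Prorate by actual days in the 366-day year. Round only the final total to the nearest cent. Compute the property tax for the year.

£4,608.00

2008-01-01 to 2008-04-11: 102 days, exemption £21,000 → (£861,000 − £21,000) × 0.8% × 102/366 = £1,872.7869
2008-04-12 to 2008-12-31: 264 days, exemption £387,000 → (£861,000 − £387,000) × 0.8% × 264/366 = £2,735.2131
Total = £4,608.0000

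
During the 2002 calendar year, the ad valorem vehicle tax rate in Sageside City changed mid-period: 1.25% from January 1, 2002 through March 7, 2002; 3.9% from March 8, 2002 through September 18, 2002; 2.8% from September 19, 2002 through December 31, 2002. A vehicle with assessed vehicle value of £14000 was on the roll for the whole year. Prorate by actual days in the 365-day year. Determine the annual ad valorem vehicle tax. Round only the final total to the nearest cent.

£435.04

January 1 – March 7, 2002: 66 days at 1.25% → £14000 × 1.25% × 66/365 = £31.6438
March 8 – September 18, 2002: 195 days at 3.9% → £14000 × 3.9% × 195/365 = £291.6986
September 19 – December 31, 2002: 104 days at 2.8% → £14000 × 2.8% × 104/365 = £111.6932
Total = £435.0356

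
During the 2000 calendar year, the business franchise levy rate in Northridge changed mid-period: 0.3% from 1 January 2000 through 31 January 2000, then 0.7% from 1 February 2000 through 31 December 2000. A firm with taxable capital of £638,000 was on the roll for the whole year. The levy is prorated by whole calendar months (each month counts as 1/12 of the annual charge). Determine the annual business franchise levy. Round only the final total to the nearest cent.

£4,253.33

1 January – 31 January 2000: 1 month at 0.3% → £638,000 × 0.3% × 1/12 = £159.5000
1 February – 31 December 2000: 11 months at 0.7% → £638,000 × 0.7% × 11/12 = £4,093.8333
Total = £4,253.3333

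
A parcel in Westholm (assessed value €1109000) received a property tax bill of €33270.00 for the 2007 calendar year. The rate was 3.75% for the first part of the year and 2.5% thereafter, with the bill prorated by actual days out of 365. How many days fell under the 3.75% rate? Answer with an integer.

Let d = days at the first rate; then 365 − d days at the second rate.
€1109000 × [3.75%·d + 2.5%·(365−d)] / 365 = €33270.00
Solving gives d = 146, so the new rate took effect on 27 May 2007.

146 days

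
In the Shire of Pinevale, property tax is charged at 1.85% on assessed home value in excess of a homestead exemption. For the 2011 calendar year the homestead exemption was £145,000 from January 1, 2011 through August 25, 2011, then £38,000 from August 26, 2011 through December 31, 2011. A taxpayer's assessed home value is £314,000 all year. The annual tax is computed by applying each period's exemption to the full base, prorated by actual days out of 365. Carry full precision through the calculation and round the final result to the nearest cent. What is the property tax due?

January 1 – August 25, 2011: 237 days, exemption £145,000 → (£314,000 − £145,000) × 1.85% × 237/365 = £2,030.0836
August 26 – December 31, 2011: 128 days, exemption £38,000 → (£314,000 − £38,000) × 1.85% × 128/365 = £1,790.5973
Total = £3,820.6808

£3,820.68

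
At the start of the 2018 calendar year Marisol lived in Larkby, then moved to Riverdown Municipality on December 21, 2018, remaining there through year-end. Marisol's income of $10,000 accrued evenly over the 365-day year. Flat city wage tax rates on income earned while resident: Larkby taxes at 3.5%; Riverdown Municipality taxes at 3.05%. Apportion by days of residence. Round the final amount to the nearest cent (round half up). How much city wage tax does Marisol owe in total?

$348.64

Larkby, January 1 – December 20, 2018: 354 days → $10,000 × 3.5% × 354/365 = $339.4521
Riverdown Municipality, December 21 – December 31, 2018: 11 days → $10,000 × 3.05% × 11/365 = $9.1918
Total = $348.6438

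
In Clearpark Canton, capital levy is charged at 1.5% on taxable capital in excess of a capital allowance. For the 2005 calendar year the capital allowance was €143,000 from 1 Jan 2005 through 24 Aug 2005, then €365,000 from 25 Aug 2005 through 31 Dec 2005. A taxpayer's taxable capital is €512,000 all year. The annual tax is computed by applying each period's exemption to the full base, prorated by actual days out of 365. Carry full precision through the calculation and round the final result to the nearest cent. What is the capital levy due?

€4,358.10

1 Jan – 24 Aug 2005: 236 days, exemption €143,000 → (€512,000 − €143,000) × 1.5% × 236/365 = €3,578.7945
25 Aug – 31 Dec 2005: 129 days, exemption €365,000 → (€512,000 − €365,000) × 1.5% × 129/365 = €779.3014
Total = €4,358.0959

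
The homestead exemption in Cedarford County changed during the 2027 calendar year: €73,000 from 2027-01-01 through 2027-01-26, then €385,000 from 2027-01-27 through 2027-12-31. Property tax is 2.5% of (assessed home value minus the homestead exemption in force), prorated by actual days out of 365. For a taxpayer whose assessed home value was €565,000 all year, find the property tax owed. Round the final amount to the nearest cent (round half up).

2027-01-01 to 2027-01-26: 26 days, exemption €73,000 → (€565,000 − €73,000) × 2.5% × 26/365 = €876.1644
2027-01-27 to 2027-12-31: 339 days, exemption €385,000 → (€565,000 − €385,000) × 2.5% × 339/365 = €4,179.4521
Total = €5,055.6164

€5,055.62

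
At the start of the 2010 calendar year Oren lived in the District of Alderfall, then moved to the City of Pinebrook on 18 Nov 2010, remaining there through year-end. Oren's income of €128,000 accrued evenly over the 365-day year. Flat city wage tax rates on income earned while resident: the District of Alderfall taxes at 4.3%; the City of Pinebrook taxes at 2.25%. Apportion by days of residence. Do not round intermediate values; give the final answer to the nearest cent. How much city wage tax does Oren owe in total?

The District of Alderfall, 1 Jan – 17 Nov 2010: 321 days → €128,000 × 4.3% × 321/365 = €4,840.5041
The City of Pinebrook, 18 Nov – 31 Dec 2010: 44 days → €128,000 × 2.25% × 44/365 = €347.1781
Total = €5,187.6822

€5,187.68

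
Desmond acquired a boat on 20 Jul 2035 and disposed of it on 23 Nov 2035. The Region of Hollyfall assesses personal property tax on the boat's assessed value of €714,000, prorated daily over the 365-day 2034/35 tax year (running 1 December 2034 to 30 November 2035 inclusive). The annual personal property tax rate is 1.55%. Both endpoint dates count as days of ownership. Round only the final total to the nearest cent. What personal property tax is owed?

Days held (20 Jul – 23 Nov 2035): 127 out of 365
Tax = €714,000 × 1.55% × 127/365 = €3,850.7096

€3,850.71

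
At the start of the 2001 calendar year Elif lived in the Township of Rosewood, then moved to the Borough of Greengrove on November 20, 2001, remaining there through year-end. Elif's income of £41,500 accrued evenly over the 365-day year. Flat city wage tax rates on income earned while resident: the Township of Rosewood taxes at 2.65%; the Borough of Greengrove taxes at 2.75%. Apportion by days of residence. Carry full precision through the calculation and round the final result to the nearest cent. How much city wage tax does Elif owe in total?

The Township of Rosewood, January 1 – November 19, 2001: 323 days → £41,500 × 2.65% × 323/365 = £973.2034
The Borough of Greengrove, November 20 – December 31, 2001: 42 days → £41,500 × 2.75% × 42/365 = £131.3219
Total = £1,104.5253

£1,104.53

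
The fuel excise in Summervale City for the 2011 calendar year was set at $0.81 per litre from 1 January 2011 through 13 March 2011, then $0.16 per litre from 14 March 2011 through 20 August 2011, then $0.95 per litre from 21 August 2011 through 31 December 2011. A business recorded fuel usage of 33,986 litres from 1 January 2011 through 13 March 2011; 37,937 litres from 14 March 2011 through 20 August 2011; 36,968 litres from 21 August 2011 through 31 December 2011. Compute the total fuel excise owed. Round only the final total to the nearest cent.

1 January – 13 March 2011: 33,986 litres at $0.81/litre → $27528.66
14 March – 20 August 2011: 37,937 litres at $0.16/litre → $6069.92
21 August – 31 December 2011: 36,968 litres at $0.95/litre → $35119.60

$68718.18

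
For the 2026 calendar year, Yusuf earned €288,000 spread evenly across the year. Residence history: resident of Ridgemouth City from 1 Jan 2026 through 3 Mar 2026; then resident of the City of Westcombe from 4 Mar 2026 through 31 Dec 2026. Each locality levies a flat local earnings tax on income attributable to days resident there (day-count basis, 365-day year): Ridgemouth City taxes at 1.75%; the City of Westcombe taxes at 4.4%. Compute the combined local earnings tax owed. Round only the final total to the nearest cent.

€11,375.61

Ridgemouth City, 1 Jan – 3 Mar 2026: 62 days → €288,000 × 1.75% × 62/365 = €856.1096
The City of Westcombe, 4 Mar – 31 Dec 2026: 303 days → €288,000 × 4.4% × 303/365 = €10,519.4959
Total = €11,375.6055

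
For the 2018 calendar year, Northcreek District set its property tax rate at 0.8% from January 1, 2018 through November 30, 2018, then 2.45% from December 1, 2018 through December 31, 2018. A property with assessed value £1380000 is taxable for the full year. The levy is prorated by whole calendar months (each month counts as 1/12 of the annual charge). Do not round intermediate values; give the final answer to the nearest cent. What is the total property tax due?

£12937.50

January 1 – November 30, 2018: 11 months at 0.8% → £1380000 × 0.8% × 11/12 = £10120.0000
December 1 – December 31, 2018: 1 month at 2.45% → £1380000 × 2.45% × 1/12 = £2817.5000
Total = £12937.5000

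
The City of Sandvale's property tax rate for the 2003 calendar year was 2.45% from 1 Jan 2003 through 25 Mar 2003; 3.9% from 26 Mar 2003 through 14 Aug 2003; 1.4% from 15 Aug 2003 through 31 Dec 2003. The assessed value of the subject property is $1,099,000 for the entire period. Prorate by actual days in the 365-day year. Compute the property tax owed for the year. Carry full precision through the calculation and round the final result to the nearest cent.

1 Jan – 25 Mar 2003: 84 days at 2.45% → $1,099,000 × 2.45% × 84/365 = $6,196.5534
26 Mar – 14 Aug 2003: 142 days at 3.9% → $1,099,000 × 3.9% × 142/365 = $16,674.6904
15 Aug – 31 Dec 2003: 139 days at 1.4% → $1,099,000 × 1.4% × 139/365 = $5,859.3260
Total = $28,730.5699

$28,730.57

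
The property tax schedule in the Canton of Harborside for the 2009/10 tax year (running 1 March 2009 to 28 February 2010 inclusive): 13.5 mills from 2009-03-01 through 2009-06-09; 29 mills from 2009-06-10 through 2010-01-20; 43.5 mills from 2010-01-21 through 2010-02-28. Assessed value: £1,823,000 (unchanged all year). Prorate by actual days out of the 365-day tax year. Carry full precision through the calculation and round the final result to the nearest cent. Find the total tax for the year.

2009-03-01 to 2009-06-09: 101 days at 13.5 mills → £1,823,000 × 1.35% × 101/365 = £6,810.0288
2009-06-10 to 2010-01-20: 225 days at 29 mills → £1,823,000 × 2.9% × 225/365 = £32,589.2466
2010-01-21 to 2010-02-28: 39 days at 43.5 mills → £1,823,000 × 4.35% × 39/365 = £8,473.2041
Total = £47,872.4795

£47,872.48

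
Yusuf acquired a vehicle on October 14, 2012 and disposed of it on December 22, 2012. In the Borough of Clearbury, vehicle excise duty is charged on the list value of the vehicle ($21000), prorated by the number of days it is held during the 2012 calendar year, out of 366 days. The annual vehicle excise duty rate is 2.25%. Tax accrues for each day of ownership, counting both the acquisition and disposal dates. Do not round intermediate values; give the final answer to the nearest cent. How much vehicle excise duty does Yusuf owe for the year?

Days held (October 14 – December 22, 2012): 70 out of 366
Tax = $21000 × 2.25% × 70/366 = $90.3689

$90.37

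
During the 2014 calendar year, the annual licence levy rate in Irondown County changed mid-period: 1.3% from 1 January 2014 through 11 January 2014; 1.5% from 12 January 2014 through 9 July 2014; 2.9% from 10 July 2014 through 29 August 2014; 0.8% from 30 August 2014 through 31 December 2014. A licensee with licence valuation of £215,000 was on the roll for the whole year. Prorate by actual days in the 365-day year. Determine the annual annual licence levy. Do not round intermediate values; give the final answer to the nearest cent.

1 January – 11 January 2014: 11 days at 1.3% → £215,000 × 1.3% × 11/365 = £84.2329
12 January – 9 July 2014: 179 days at 1.5% → £215,000 × 1.5% × 179/365 = £1,581.5753
10 July – 29 August 2014: 51 days at 2.9% → £215,000 × 2.9% × 51/365 = £871.1918
30 August – 31 December 2014: 124 days at 0.8% → £215,000 × 0.8% × 124/365 = £584.3288
Total = £3,121.3288

£3,121.33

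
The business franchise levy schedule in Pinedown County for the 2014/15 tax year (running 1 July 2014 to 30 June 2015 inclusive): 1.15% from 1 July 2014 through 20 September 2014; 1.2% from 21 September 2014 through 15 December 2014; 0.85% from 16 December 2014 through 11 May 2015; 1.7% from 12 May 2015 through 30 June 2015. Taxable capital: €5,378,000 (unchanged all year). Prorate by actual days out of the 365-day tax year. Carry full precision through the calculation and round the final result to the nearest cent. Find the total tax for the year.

1 July – 20 September 2014: 82 days at 1.15% → €5,378,000 × 1.15% × 82/365 = €13,894.3945
21 September – 15 December 2014: 86 days at 1.2% → €5,378,000 × 1.2% × 86/365 = €15,205.7425
16 December 2014 – 11 May 2015: 147 days at 0.85% → €5,378,000 × 0.85% × 147/365 = €18,410.4411
12 May – 30 June 2015: 50 days at 1.7% → €5,378,000 × 1.7% × 50/365 = €12,524.1096
Total = €60,034.6877

€60,034.69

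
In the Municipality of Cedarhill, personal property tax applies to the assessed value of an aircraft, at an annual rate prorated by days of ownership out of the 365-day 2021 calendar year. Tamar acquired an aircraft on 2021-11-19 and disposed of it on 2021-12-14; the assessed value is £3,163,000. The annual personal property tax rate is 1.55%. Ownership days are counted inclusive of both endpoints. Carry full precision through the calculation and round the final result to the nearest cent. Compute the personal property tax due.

Days held (2021-11-19 to 2021-12-14): 26 out of 365
Tax = £3,163,000 × 1.55% × 26/365 = £3,492.2986

£3,492.30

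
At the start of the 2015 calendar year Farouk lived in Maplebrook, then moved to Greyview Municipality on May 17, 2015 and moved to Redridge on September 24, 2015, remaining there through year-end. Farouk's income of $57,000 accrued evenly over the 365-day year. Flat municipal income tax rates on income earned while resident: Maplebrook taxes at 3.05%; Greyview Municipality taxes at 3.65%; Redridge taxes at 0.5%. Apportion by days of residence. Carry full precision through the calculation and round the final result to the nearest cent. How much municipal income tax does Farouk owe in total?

$1,466.07

Maplebrook, January 1 – May 16, 2015: 136 days → $57,000 × 3.05% × 136/365 = $647.7699
Greyview Municipality, May 17 – September 23, 2015: 130 days → $57,000 × 3.65% × 130/365 = $741.0000
Redridge, September 24 – December 31, 2015: 99 days → $57,000 × 0.5% × 99/365 = $77.3014
Total = $1,466.0712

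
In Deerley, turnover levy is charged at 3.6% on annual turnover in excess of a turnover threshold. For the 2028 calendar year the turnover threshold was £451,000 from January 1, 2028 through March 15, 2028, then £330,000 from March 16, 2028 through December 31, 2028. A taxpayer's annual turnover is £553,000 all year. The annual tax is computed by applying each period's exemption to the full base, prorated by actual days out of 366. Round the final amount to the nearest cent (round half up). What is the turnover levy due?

£7,135.38

January 1 – March 15, 2028: 75 days, exemption £451,000 → (£553,000 − £451,000) × 3.6% × 75/366 = £752.4590
March 16 – December 31, 2028: 291 days, exemption £330,000 → (£553,000 − £330,000) × 3.6% × 291/366 = £6,382.9180
Total = £7,135.3770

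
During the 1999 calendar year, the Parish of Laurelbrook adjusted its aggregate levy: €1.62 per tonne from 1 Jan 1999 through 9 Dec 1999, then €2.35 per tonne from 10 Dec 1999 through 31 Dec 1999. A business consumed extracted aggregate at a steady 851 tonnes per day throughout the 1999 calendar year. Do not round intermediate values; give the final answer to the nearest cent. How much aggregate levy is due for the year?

€516,863.36

1 Jan – 9 Dec 1999: 343 days × 851 tonnes/day = 291,893 tonnes at €1.62/tonne → €472,866.66
10 Dec – 31 Dec 1999: 22 days × 851 tonnes/day = 18,722 tonnes at €2.35/tonne → €43,996.70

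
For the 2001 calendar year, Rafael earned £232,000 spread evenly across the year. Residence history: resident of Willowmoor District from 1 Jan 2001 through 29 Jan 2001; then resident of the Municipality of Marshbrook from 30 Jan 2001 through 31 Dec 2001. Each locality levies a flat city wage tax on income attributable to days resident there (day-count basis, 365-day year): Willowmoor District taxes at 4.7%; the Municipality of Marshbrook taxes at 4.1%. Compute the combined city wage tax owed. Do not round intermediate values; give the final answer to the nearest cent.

Willowmoor District, 1 Jan – 29 Jan 2001: 29 days → £232,000 × 4.7% × 29/365 = £866.3452
The Municipality of Marshbrook, 30 Jan – 31 Dec 2001: 336 days → £232,000 × 4.1% × 336/365 = £8,756.2521
Total = £9,622.5973

£9,622.60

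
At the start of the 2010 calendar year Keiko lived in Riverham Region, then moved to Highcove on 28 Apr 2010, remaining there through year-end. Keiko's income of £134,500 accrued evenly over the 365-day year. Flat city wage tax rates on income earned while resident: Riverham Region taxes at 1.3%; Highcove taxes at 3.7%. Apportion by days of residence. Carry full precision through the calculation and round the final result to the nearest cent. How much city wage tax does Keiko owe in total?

£3,941.77

Riverham Region, 1 Jan – 27 Apr 2010: 117 days → £134,500 × 1.3% × 117/365 = £560.4781
Highcove, 28 Apr – 31 Dec 2010: 248 days → £134,500 × 3.7% × 248/365 = £3,381.2932
Total = £3,941.7712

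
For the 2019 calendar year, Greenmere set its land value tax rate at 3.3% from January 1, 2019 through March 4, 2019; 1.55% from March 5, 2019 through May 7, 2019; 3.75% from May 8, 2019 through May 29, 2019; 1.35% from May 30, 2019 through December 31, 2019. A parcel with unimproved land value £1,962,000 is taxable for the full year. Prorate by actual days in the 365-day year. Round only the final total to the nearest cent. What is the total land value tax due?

January 1 – March 4, 2019: 63 days at 3.3% → £1,962,000 × 3.3% × 63/365 = £11,175.3370
March 5 – May 7, 2019: 64 days at 1.55% → £1,962,000 × 1.55% × 64/365 = £5,332.3397
May 8 – May 29, 2019: 22 days at 3.75% → £1,962,000 × 3.75% × 22/365 = £4,434.6575
May 30 – December 31, 2019: 216 days at 1.35% → £1,962,000 × 1.35% × 216/365 = £15,674.4986
Total = £36,616.8329

£36,616.83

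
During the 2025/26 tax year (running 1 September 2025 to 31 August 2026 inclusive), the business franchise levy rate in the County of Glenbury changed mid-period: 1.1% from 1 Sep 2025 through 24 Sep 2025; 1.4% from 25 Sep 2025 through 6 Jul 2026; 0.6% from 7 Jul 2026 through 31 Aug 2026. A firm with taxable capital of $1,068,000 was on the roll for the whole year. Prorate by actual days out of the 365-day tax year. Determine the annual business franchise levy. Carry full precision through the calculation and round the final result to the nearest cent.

$13,430.47

1 Sep – 24 Sep 2025: 24 days at 1.1% → $1,068,000 × 1.1% × 24/365 = $772.4712
25 Sep 2025 – 6 Jul 2026: 285 days at 1.4% → $1,068,000 × 1.4% × 285/365 = $11,674.8493
7 Jul – 31 Aug 2026: 56 days at 0.6% → $1,068,000 × 0.6% × 56/365 = $983.1452
Total = $13,430.4658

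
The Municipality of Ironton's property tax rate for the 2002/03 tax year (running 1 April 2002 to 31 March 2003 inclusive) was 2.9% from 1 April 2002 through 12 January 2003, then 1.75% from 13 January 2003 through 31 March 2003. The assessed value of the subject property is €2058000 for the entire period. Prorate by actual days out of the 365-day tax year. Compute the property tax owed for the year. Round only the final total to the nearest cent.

€54624.39

1 April 2002 – 12 January 2003: 287 days at 2.9% → €2058000 × 2.9% × 287/365 = €46928.0384
13 January – 31 March 2003: 78 days at 1.75% → €2058000 × 1.75% × 78/365 = €7696.3562
Total = €54624.3945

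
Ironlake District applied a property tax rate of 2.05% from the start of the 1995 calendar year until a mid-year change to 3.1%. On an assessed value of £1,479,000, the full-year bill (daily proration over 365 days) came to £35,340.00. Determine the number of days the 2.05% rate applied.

247 days

Let d = days at the first rate; then 365 − d days at the second rate.
£1,479,000 × [2.05%·d + 3.1%·(365−d)] / 365 = £35,340.00
Solving gives d = 247, so the new rate took effect on September 5, 1995.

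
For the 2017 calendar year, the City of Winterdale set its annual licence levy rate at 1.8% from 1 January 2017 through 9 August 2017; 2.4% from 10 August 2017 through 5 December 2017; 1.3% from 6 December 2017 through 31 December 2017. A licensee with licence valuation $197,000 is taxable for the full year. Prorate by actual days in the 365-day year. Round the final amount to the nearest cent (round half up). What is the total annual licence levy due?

1 January – 9 August 2017: 221 days at 1.8% → $197,000 × 1.8% × 221/365 = $2,147.0301
10 August – 5 December 2017: 118 days at 2.4% → $197,000 × 2.4% × 118/365 = $1,528.5041
6 December – 31 December 2017: 26 days at 1.3% → $197,000 × 1.3% × 26/365 = $182.4274
Total = $3,857.9616

$3,857.96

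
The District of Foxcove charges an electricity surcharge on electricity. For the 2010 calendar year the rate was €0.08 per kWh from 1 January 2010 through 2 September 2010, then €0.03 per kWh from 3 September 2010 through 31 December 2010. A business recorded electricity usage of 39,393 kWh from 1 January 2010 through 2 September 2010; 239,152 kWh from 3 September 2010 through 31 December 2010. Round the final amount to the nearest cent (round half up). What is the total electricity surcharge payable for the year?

€10,326.00

1 January – 2 September 2010: 39,393 kWh at €0.08/kWh → €3,151.44
3 September – 31 December 2010: 239,152 kWh at €0.03/kWh → €7,174.56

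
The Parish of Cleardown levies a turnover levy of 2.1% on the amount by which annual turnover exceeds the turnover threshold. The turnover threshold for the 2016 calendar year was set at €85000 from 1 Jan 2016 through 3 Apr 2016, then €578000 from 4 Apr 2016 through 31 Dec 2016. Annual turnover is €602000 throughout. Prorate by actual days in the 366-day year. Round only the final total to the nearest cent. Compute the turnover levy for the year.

1 Jan – 3 Apr 2016: 94 days, exemption €85000 → (€602000 − €85000) × 2.1% × 94/366 = €2788.4098
4 Apr – 31 Dec 2016: 272 days, exemption €578000 → (€602000 − €578000) × 2.1% × 272/366 = €374.5574
Total = €3162.9672

€3162.97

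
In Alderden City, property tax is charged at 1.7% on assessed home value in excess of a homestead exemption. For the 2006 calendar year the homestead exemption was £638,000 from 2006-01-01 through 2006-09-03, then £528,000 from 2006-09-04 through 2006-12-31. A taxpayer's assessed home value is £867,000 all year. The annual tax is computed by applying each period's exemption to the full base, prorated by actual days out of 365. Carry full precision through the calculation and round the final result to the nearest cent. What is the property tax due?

2006-01-01 to 2006-09-03: 246 days, exemption £638,000 → (£867,000 − £638,000) × 1.7% × 246/365 = £2,623.7753
2006-09-04 to 2006-12-31: 119 days, exemption £528,000 → (£867,000 − £528,000) × 1.7% × 119/365 = £1,878.8959
Total = £4,502.6712

£4,502.67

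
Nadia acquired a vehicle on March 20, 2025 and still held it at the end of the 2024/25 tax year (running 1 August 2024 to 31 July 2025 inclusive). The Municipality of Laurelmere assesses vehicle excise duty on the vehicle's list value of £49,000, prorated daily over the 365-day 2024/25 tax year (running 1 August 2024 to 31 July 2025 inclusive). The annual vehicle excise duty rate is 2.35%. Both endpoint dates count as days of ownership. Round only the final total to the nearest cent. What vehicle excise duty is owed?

Days held (March 20 – July 31, 2025): 134 out of 365
Tax = £49,000 × 2.35% × 134/365 = £422.7425

£422.74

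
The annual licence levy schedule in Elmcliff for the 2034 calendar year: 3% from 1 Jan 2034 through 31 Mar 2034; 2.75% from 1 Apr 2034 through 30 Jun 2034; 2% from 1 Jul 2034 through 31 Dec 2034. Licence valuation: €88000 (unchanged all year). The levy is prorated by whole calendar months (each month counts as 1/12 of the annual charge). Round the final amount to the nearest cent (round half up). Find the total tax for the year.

1 Jan – 31 Mar 2034: 3 months at 3% → €88000 × 3% × 3/12 = €660.0000
1 Apr – 30 Jun 2034: 3 months at 2.75% → €88000 × 2.75% × 3/12 = €605.0000
1 Jul – 31 Dec 2034: 6 months at 2% → €88000 × 2% × 6/12 = €880.0000
Total = €2145.0000

€2145.00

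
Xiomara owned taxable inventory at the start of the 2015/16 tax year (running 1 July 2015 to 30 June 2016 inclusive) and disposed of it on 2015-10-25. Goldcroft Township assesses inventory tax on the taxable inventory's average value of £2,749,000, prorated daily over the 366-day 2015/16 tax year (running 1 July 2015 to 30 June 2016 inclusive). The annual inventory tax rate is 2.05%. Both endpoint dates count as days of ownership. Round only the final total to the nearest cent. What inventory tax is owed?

£18,014.96

Days held (2015-07-01 to 2015-10-25): 117 out of 366
Tax = £2,749,000 × 2.05% × 117/366 = £18,014.9631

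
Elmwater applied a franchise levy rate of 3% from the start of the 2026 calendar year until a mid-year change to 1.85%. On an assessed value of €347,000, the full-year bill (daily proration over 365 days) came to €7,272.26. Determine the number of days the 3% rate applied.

Let d = days at the first rate; then 365 − d days at the second rate.
€347,000 × [3%·d + 1.85%·(365−d)] / 365 = €7,272.26
Solving gives d = 78, so the new rate took effect on 20 March 2026.

78 days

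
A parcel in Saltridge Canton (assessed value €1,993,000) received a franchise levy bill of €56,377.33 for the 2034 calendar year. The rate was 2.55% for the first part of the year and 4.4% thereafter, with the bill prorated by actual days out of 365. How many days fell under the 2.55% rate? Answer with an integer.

310 days

Let d = days at the first rate; then 365 − d days at the second rate.
€1,993,000 × [2.55%·d + 4.4%·(365−d)] / 365 = €56,377.33
Solving gives d = 310, so the new rate took effect on 7 November 2034.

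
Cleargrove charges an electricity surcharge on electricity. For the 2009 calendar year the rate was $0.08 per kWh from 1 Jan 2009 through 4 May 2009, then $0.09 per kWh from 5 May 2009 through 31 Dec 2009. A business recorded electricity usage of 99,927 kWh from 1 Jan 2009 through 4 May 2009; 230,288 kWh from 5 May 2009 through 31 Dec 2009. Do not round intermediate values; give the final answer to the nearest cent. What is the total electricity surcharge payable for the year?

$28,720.08

1 Jan – 4 May 2009: 99,927 kWh at $0.08/kWh → $7,994.16
5 May – 31 Dec 2009: 230,288 kWh at $0.09/kWh → $20,725.92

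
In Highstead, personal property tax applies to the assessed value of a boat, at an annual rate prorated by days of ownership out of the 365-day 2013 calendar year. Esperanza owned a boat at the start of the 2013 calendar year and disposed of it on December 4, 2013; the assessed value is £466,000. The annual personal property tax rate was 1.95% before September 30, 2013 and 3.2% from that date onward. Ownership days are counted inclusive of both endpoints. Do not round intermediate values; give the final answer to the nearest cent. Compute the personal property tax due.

£9,468.10

January 1 – September 29, 2013: 272 days at 1.95% → £466,000 × 1.95% × 272/365 = £6,771.6822
September 30 – December 4, 2013: 66 days at 3.2% → £466,000 × 3.2% × 66/365 = £2,696.4164
Total = £9,468.0986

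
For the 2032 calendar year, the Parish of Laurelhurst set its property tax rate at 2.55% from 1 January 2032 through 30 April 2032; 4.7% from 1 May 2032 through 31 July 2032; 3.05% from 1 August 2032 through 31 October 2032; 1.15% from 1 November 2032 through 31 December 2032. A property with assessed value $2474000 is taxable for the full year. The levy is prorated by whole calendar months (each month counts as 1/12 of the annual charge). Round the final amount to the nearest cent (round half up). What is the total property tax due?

1 January – 30 April 2032: 4 months at 2.55% → $2474000 × 2.55% × 4/12 = $21029.0000
1 May – 31 July 2032: 3 months at 4.7% → $2474000 × 4.7% × 3/12 = $29069.5000
1 August – 31 October 2032: 3 months at 3.05% → $2474000 × 3.05% × 3/12 = $18864.2500
1 November – 31 December 2032: 2 months at 1.15% → $2474000 × 1.15% × 2/12 = $4741.8333
Total = $73704.5833

$73704.58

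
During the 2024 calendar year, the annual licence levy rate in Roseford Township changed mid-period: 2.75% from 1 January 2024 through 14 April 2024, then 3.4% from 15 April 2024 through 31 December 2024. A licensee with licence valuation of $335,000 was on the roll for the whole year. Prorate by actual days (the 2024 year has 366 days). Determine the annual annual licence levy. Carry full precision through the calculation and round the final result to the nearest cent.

1 January – 14 April 2024: 105 days at 2.75% → $335,000 × 2.75% × 105/366 = $2,642.9303
15 April – 31 December 2024: 261 days at 3.4% → $335,000 × 3.4% × 261/366 = $8,122.3770
Total = $10,765.3074

$10,765.31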